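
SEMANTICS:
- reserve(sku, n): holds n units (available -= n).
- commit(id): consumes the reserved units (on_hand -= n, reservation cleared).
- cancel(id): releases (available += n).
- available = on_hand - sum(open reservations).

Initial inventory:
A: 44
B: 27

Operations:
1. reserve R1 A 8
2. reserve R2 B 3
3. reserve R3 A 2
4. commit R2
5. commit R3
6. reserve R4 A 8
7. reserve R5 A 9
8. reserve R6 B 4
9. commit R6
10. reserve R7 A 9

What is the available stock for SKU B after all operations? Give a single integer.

Step 1: reserve R1 A 8 -> on_hand[A=44 B=27] avail[A=36 B=27] open={R1}
Step 2: reserve R2 B 3 -> on_hand[A=44 B=27] avail[A=36 B=24] open={R1,R2}
Step 3: reserve R3 A 2 -> on_hand[A=44 B=27] avail[A=34 B=24] open={R1,R2,R3}
Step 4: commit R2 -> on_hand[A=44 B=24] avail[A=34 B=24] open={R1,R3}
Step 5: commit R3 -> on_hand[A=42 B=24] avail[A=34 B=24] open={R1}
Step 6: reserve R4 A 8 -> on_hand[A=42 B=24] avail[A=26 B=24] open={R1,R4}
Step 7: reserve R5 A 9 -> on_hand[A=42 B=24] avail[A=17 B=24] open={R1,R4,R5}
Step 8: reserve R6 B 4 -> on_hand[A=42 B=24] avail[A=17 B=20] open={R1,R4,R5,R6}
Step 9: commit R6 -> on_hand[A=42 B=20] avail[A=17 B=20] open={R1,R4,R5}
Step 10: reserve R7 A 9 -> on_hand[A=42 B=20] avail[A=8 B=20] open={R1,R4,R5,R7}
Final available[B] = 20

Answer: 20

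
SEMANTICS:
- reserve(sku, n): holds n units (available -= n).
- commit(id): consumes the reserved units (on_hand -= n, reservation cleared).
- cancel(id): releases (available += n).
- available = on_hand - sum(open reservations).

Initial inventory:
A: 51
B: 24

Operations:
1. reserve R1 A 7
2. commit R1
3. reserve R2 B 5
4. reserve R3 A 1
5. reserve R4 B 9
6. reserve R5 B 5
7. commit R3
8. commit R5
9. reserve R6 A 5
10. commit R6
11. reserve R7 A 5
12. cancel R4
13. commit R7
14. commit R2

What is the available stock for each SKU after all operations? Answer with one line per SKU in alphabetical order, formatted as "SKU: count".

Step 1: reserve R1 A 7 -> on_hand[A=51 B=24] avail[A=44 B=24] open={R1}
Step 2: commit R1 -> on_hand[A=44 B=24] avail[A=44 B=24] open={}
Step 3: reserve R2 B 5 -> on_hand[A=44 B=24] avail[A=44 B=19] open={R2}
Step 4: reserve R3 A 1 -> on_hand[A=44 B=24] avail[A=43 B=19] open={R2,R3}
Step 5: reserve R4 B 9 -> on_hand[A=44 B=24] avail[A=43 B=10] open={R2,R3,R4}
Step 6: reserve R5 B 5 -> on_hand[A=44 B=24] avail[A=43 B=5] open={R2,R3,R4,R5}
Step 7: commit R3 -> on_hand[A=43 B=24] avail[A=43 B=5] open={R2,R4,R5}
Step 8: commit R5 -> on_hand[A=43 B=19] avail[A=43 B=5] open={R2,R4}
Step 9: reserve R6 A 5 -> on_hand[A=43 B=19] avail[A=38 B=5] open={R2,R4,R6}
Step 10: commit R6 -> on_hand[A=38 B=19] avail[A=38 B=5] open={R2,R4}
Step 11: reserve R7 A 5 -> on_hand[A=38 B=19] avail[A=33 B=5] open={R2,R4,R7}
Step 12: cancel R4 -> on_hand[A=38 B=19] avail[A=33 B=14] open={R2,R7}
Step 13: commit R7 -> on_hand[A=33 B=19] avail[A=33 B=14] open={R2}
Step 14: commit R2 -> on_hand[A=33 B=14] avail[A=33 B=14] open={}

Answer: A: 33
B: 14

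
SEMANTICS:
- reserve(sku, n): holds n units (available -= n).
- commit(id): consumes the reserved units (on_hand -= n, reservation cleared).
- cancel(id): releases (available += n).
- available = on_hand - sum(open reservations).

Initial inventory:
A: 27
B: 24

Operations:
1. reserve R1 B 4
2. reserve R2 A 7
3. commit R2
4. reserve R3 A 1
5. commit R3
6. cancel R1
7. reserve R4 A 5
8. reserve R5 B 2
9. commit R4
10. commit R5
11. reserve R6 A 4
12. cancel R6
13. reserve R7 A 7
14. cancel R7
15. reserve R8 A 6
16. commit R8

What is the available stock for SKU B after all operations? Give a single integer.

Answer: 22

Derivation:
Step 1: reserve R1 B 4 -> on_hand[A=27 B=24] avail[A=27 B=20] open={R1}
Step 2: reserve R2 A 7 -> on_hand[A=27 B=24] avail[A=20 B=20] open={R1,R2}
Step 3: commit R2 -> on_hand[A=20 B=24] avail[A=20 B=20] open={R1}
Step 4: reserve R3 A 1 -> on_hand[A=20 B=24] avail[A=19 B=20] open={R1,R3}
Step 5: commit R3 -> on_hand[A=19 B=24] avail[A=19 B=20] open={R1}
Step 6: cancel R1 -> on_hand[A=19 B=24] avail[A=19 B=24] open={}
Step 7: reserve R4 A 5 -> on_hand[A=19 B=24] avail[A=14 B=24] open={R4}
Step 8: reserve R5 B 2 -> on_hand[A=19 B=24] avail[A=14 B=22] open={R4,R5}
Step 9: commit R4 -> on_hand[A=14 B=24] avail[A=14 B=22] open={R5}
Step 10: commit R5 -> on_hand[A=14 B=22] avail[A=14 B=22] open={}
Step 11: reserve R6 A 4 -> on_hand[A=14 B=22] avail[A=10 B=22] open={R6}
Step 12: cancel R6 -> on_hand[A=14 B=22] avail[A=14 B=22] open={}
Step 13: reserve R7 A 7 -> on_hand[A=14 B=22] avail[A=7 B=22] open={R7}
Step 14: cancel R7 -> on_hand[A=14 B=22] avail[A=14 B=22] open={}
Step 15: reserve R8 A 6 -> on_hand[A=14 B=22] avail[A=8 B=22] open={R8}
Step 16: commit R8 -> on_hand[A=8 B=22] avail[A=8 B=22] open={}
Final available[B] = 22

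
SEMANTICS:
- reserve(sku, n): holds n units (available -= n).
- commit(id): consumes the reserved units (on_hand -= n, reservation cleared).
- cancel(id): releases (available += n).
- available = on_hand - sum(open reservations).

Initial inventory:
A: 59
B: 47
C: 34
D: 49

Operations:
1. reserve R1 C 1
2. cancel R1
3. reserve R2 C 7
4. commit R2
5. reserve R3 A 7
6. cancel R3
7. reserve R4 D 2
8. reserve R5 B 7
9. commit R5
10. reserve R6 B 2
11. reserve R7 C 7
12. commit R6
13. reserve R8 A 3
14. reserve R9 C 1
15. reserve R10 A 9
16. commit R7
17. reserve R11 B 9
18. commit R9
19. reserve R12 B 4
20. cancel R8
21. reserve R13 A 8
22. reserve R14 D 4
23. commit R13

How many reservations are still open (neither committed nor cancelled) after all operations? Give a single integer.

Step 1: reserve R1 C 1 -> on_hand[A=59 B=47 C=34 D=49] avail[A=59 B=47 C=33 D=49] open={R1}
Step 2: cancel R1 -> on_hand[A=59 B=47 C=34 D=49] avail[A=59 B=47 C=34 D=49] open={}
Step 3: reserve R2 C 7 -> on_hand[A=59 B=47 C=34 D=49] avail[A=59 B=47 C=27 D=49] open={R2}
Step 4: commit R2 -> on_hand[A=59 B=47 C=27 D=49] avail[A=59 B=47 C=27 D=49] open={}
Step 5: reserve R3 A 7 -> on_hand[A=59 B=47 C=27 D=49] avail[A=52 B=47 C=27 D=49] open={R3}
Step 6: cancel R3 -> on_hand[A=59 B=47 C=27 D=49] avail[A=59 B=47 C=27 D=49] open={}
Step 7: reserve R4 D 2 -> on_hand[A=59 B=47 C=27 D=49] avail[A=59 B=47 C=27 D=47] open={R4}
Step 8: reserve R5 B 7 -> on_hand[A=59 B=47 C=27 D=49] avail[A=59 B=40 C=27 D=47] open={R4,R5}
Step 9: commit R5 -> on_hand[A=59 B=40 C=27 D=49] avail[A=59 B=40 C=27 D=47] open={R4}
Step 10: reserve R6 B 2 -> on_hand[A=59 B=40 C=27 D=49] avail[A=59 B=38 C=27 D=47] open={R4,R6}
Step 11: reserve R7 C 7 -> on_hand[A=59 B=40 C=27 D=49] avail[A=59 B=38 C=20 D=47] open={R4,R6,R7}
Step 12: commit R6 -> on_hand[A=59 B=38 C=27 D=49] avail[A=59 B=38 C=20 D=47] open={R4,R7}
Step 13: reserve R8 A 3 -> on_hand[A=59 B=38 C=27 D=49] avail[A=56 B=38 C=20 D=47] open={R4,R7,R8}
Step 14: reserve R9 C 1 -> on_hand[A=59 B=38 C=27 D=49] avail[A=56 B=38 C=19 D=47] open={R4,R7,R8,R9}
Step 15: reserve R10 A 9 -> on_hand[A=59 B=38 C=27 D=49] avail[A=47 B=38 C=19 D=47] open={R10,R4,R7,R8,R9}
Step 16: commit R7 -> on_hand[A=59 B=38 C=20 D=49] avail[A=47 B=38 C=19 D=47] open={R10,R4,R8,R9}
Step 17: reserve R11 B 9 -> on_hand[A=59 B=38 C=20 D=49] avail[A=47 B=29 C=19 D=47] open={R10,R11,R4,R8,R9}
Step 18: commit R9 -> on_hand[A=59 B=38 C=19 D=49] avail[A=47 B=29 C=19 D=47] open={R10,R11,R4,R8}
Step 19: reserve R12 B 4 -> on_hand[A=59 B=38 C=19 D=49] avail[A=47 B=25 C=19 D=47] open={R10,R11,R12,R4,R8}
Step 20: cancel R8 -> on_hand[A=59 B=38 C=19 D=49] avail[A=50 B=25 C=19 D=47] open={R10,R11,R12,R4}
Step 21: reserve R13 A 8 -> on_hand[A=59 B=38 C=19 D=49] avail[A=42 B=25 C=19 D=47] open={R10,R11,R12,R13,R4}
Step 22: reserve R14 D 4 -> on_hand[A=59 B=38 C=19 D=49] avail[A=42 B=25 C=19 D=43] open={R10,R11,R12,R13,R14,R4}
Step 23: commit R13 -> on_hand[A=51 B=38 C=19 D=49] avail[A=42 B=25 C=19 D=43] open={R10,R11,R12,R14,R4}
Open reservations: ['R10', 'R11', 'R12', 'R14', 'R4'] -> 5

Answer: 5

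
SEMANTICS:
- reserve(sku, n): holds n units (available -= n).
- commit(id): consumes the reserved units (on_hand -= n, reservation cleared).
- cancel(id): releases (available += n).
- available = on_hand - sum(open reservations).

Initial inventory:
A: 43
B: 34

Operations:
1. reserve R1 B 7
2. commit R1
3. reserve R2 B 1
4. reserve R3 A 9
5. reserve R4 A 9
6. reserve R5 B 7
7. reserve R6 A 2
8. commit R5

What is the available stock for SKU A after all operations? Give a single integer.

Step 1: reserve R1 B 7 -> on_hand[A=43 B=34] avail[A=43 B=27] open={R1}
Step 2: commit R1 -> on_hand[A=43 B=27] avail[A=43 B=27] open={}
Step 3: reserve R2 B 1 -> on_hand[A=43 B=27] avail[A=43 B=26] open={R2}
Step 4: reserve R3 A 9 -> on_hand[A=43 B=27] avail[A=34 B=26] open={R2,R3}
Step 5: reserve R4 A 9 -> on_hand[A=43 B=27] avail[A=25 B=26] open={R2,R3,R4}
Step 6: reserve R5 B 7 -> on_hand[A=43 B=27] avail[A=25 B=19] open={R2,R3,R4,R5}
Step 7: reserve R6 A 2 -> on_hand[A=43 B=27] avail[A=23 B=19] open={R2,R3,R4,R5,R6}
Step 8: commit R5 -> on_hand[A=43 B=20] avail[A=23 B=19] open={R2,R3,R4,R6}
Final available[A] = 23

Answer: 23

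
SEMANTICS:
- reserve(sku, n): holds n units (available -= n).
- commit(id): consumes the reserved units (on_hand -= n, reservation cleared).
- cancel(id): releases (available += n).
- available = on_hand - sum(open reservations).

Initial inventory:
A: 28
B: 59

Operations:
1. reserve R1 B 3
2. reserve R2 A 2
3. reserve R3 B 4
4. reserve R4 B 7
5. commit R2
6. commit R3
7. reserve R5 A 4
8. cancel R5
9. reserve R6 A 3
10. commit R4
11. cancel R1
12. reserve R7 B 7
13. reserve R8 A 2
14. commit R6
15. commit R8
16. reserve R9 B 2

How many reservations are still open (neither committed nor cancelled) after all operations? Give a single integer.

Answer: 2

Derivation:
Step 1: reserve R1 B 3 -> on_hand[A=28 B=59] avail[A=28 B=56] open={R1}
Step 2: reserve R2 A 2 -> on_hand[A=28 B=59] avail[A=26 B=56] open={R1,R2}
Step 3: reserve R3 B 4 -> on_hand[A=28 B=59] avail[A=26 B=52] open={R1,R2,R3}
Step 4: reserve R4 B 7 -> on_hand[A=28 B=59] avail[A=26 B=45] open={R1,R2,R3,R4}
Step 5: commit R2 -> on_hand[A=26 B=59] avail[A=26 B=45] open={R1,R3,R4}
Step 6: commit R3 -> on_hand[A=26 B=55] avail[A=26 B=45] open={R1,R4}
Step 7: reserve R5 A 4 -> on_hand[A=26 B=55] avail[A=22 B=45] open={R1,R4,R5}
Step 8: cancel R5 -> on_hand[A=26 B=55] avail[A=26 B=45] open={R1,R4}
Step 9: reserve R6 A 3 -> on_hand[A=26 B=55] avail[A=23 B=45] open={R1,R4,R6}
Step 10: commit R4 -> on_hand[A=26 B=48] avail[A=23 B=45] open={R1,R6}
Step 11: cancel R1 -> on_hand[A=26 B=48] avail[A=23 B=48] open={R6}
Step 12: reserve R7 B 7 -> on_hand[A=26 B=48] avail[A=23 B=41] open={R6,R7}
Step 13: reserve R8 A 2 -> on_hand[A=26 B=48] avail[A=21 B=41] open={R6,R7,R8}
Step 14: commit R6 -> on_hand[A=23 B=48] avail[A=21 B=41] open={R7,R8}
Step 15: commit R8 -> on_hand[A=21 B=48] avail[A=21 B=41] open={R7}
Step 16: reserve R9 B 2 -> on_hand[A=21 B=48] avail[A=21 B=39] open={R7,R9}
Open reservations: ['R7', 'R9'] -> 2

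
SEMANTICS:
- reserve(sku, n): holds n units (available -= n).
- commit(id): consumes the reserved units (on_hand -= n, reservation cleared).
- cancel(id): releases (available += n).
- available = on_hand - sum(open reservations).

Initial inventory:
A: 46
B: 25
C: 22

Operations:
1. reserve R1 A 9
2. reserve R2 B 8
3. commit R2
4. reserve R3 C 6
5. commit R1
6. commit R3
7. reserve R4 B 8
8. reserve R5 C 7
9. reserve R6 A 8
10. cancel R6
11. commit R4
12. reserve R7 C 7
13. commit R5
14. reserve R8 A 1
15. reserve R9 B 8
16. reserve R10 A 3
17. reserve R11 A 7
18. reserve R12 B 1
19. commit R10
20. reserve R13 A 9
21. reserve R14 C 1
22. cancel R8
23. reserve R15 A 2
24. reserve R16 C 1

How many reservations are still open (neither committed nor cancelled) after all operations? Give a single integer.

Answer: 8

Derivation:
Step 1: reserve R1 A 9 -> on_hand[A=46 B=25 C=22] avail[A=37 B=25 C=22] open={R1}
Step 2: reserve R2 B 8 -> on_hand[A=46 B=25 C=22] avail[A=37 B=17 C=22] open={R1,R2}
Step 3: commit R2 -> on_hand[A=46 B=17 C=22] avail[A=37 B=17 C=22] open={R1}
Step 4: reserve R3 C 6 -> on_hand[A=46 B=17 C=22] avail[A=37 B=17 C=16] open={R1,R3}
Step 5: commit R1 -> on_hand[A=37 B=17 C=22] avail[A=37 B=17 C=16] open={R3}
Step 6: commit R3 -> on_hand[A=37 B=17 C=16] avail[A=37 B=17 C=16] open={}
Step 7: reserve R4 B 8 -> on_hand[A=37 B=17 C=16] avail[A=37 B=9 C=16] open={R4}
Step 8: reserve R5 C 7 -> on_hand[A=37 B=17 C=16] avail[A=37 B=9 C=9] open={R4,R5}
Step 9: reserve R6 A 8 -> on_hand[A=37 B=17 C=16] avail[A=29 B=9 C=9] open={R4,R5,R6}
Step 10: cancel R6 -> on_hand[A=37 B=17 C=16] avail[A=37 B=9 C=9] open={R4,R5}
Step 11: commit R4 -> on_hand[A=37 B=9 C=16] avail[A=37 B=9 C=9] open={R5}
Step 12: reserve R7 C 7 -> on_hand[A=37 B=9 C=16] avail[A=37 B=9 C=2] open={R5,R7}
Step 13: commit R5 -> on_hand[A=37 B=9 C=9] avail[A=37 B=9 C=2] open={R7}
Step 14: reserve R8 A 1 -> on_hand[A=37 B=9 C=9] avail[A=36 B=9 C=2] open={R7,R8}
Step 15: reserve R9 B 8 -> on_hand[A=37 B=9 C=9] avail[A=36 B=1 C=2] open={R7,R8,R9}
Step 16: reserve R10 A 3 -> on_hand[A=37 B=9 C=9] avail[A=33 B=1 C=2] open={R10,R7,R8,R9}
Step 17: reserve R11 A 7 -> on_hand[A=37 B=9 C=9] avail[A=26 B=1 C=2] open={R10,R11,R7,R8,R9}
Step 18: reserve R12 B 1 -> on_hand[A=37 B=9 C=9] avail[A=26 B=0 C=2] open={R10,R11,R12,R7,R8,R9}
Step 19: commit R10 -> on_hand[A=34 B=9 C=9] avail[A=26 B=0 C=2] open={R11,R12,R7,R8,R9}
Step 20: reserve R13 A 9 -> on_hand[A=34 B=9 C=9] avail[A=17 B=0 C=2] open={R11,R12,R13,R7,R8,R9}
Step 21: reserve R14 C 1 -> on_hand[A=34 B=9 C=9] avail[A=17 B=0 C=1] open={R11,R12,R13,R14,R7,R8,R9}
Step 22: cancel R8 -> on_hand[A=34 B=9 C=9] avail[A=18 B=0 C=1] open={R11,R12,R13,R14,R7,R9}
Step 23: reserve R15 A 2 -> on_hand[A=34 B=9 C=9] avail[A=16 B=0 C=1] open={R11,R12,R13,R14,R15,R7,R9}
Step 24: reserve R16 C 1 -> on_hand[A=34 B=9 C=9] avail[A=16 B=0 C=0] open={R11,R12,R13,R14,R15,R16,R7,R9}
Open reservations: ['R11', 'R12', 'R13', 'R14', 'R15', 'R16', 'R7', 'R9'] -> 8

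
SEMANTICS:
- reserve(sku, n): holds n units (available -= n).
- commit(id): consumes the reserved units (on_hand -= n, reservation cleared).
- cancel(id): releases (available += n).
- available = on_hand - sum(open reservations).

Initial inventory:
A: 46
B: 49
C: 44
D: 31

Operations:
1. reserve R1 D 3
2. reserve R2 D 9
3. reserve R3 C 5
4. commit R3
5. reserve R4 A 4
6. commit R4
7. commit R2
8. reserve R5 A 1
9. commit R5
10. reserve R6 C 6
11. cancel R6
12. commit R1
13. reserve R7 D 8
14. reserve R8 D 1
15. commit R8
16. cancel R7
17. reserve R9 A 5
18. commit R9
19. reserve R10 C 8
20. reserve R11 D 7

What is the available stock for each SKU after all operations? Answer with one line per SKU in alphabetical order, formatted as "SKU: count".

Answer: A: 36
B: 49
C: 31
D: 11

Derivation:
Step 1: reserve R1 D 3 -> on_hand[A=46 B=49 C=44 D=31] avail[A=46 B=49 C=44 D=28] open={R1}
Step 2: reserve R2 D 9 -> on_hand[A=46 B=49 C=44 D=31] avail[A=46 B=49 C=44 D=19] open={R1,R2}
Step 3: reserve R3 C 5 -> on_hand[A=46 B=49 C=44 D=31] avail[A=46 B=49 C=39 D=19] open={R1,R2,R3}
Step 4: commit R3 -> on_hand[A=46 B=49 C=39 D=31] avail[A=46 B=49 C=39 D=19] open={R1,R2}
Step 5: reserve R4 A 4 -> on_hand[A=46 B=49 C=39 D=31] avail[A=42 B=49 C=39 D=19] open={R1,R2,R4}
Step 6: commit R4 -> on_hand[A=42 B=49 C=39 D=31] avail[A=42 B=49 C=39 D=19] open={R1,R2}
Step 7: commit R2 -> on_hand[A=42 B=49 C=39 D=22] avail[A=42 B=49 C=39 D=19] open={R1}
Step 8: reserve R5 A 1 -> on_hand[A=42 B=49 C=39 D=22] avail[A=41 B=49 C=39 D=19] open={R1,R5}
Step 9: commit R5 -> on_hand[A=41 B=49 C=39 D=22] avail[A=41 B=49 C=39 D=19] open={R1}
Step 10: reserve R6 C 6 -> on_hand[A=41 B=49 C=39 D=22] avail[A=41 B=49 C=33 D=19] open={R1,R6}
Step 11: cancel R6 -> on_hand[A=41 B=49 C=39 D=22] avail[A=41 B=49 C=39 D=19] open={R1}
Step 12: commit R1 -> on_hand[A=41 B=49 C=39 D=19] avail[A=41 B=49 C=39 D=19] open={}
Step 13: reserve R7 D 8 -> on_hand[A=41 B=49 C=39 D=19] avail[A=41 B=49 C=39 D=11] open={R7}
Step 14: reserve R8 D 1 -> on_hand[A=41 B=49 C=39 D=19] avail[A=41 B=49 C=39 D=10] open={R7,R8}
Step 15: commit R8 -> on_hand[A=41 B=49 C=39 D=18] avail[A=41 B=49 C=39 D=10] open={R7}
Step 16: cancel R7 -> on_hand[A=41 B=49 C=39 D=18] avail[A=41 B=49 C=39 D=18] open={}
Step 17: reserve R9 A 5 -> on_hand[A=41 B=49 C=39 D=18] avail[A=36 B=49 C=39 D=18] open={R9}
Step 18: commit R9 -> on_hand[A=36 B=49 C=39 D=18] avail[A=36 B=49 C=39 D=18] open={}
Step 19: reserve R10 C 8 -> on_hand[A=36 B=49 C=39 D=18] avail[A=36 B=49 C=31 D=18] open={R10}
Step 20: reserve R11 D 7 -> on_hand[A=36 B=49 C=39 D=18] avail[A=36 B=49 C=31 D=11] open={R10,R11}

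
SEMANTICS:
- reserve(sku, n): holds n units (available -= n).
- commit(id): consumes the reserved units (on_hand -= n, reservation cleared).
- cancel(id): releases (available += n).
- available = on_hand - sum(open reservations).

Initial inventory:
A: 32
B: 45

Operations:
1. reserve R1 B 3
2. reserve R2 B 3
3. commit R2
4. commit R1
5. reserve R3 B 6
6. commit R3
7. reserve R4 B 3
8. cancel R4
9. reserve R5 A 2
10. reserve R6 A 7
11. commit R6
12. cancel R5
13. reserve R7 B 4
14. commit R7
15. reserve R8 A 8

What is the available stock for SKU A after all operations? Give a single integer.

Answer: 17

Derivation:
Step 1: reserve R1 B 3 -> on_hand[A=32 B=45] avail[A=32 B=42] open={R1}
Step 2: reserve R2 B 3 -> on_hand[A=32 B=45] avail[A=32 B=39] open={R1,R2}
Step 3: commit R2 -> on_hand[A=32 B=42] avail[A=32 B=39] open={R1}
Step 4: commit R1 -> on_hand[A=32 B=39] avail[A=32 B=39] open={}
Step 5: reserve R3 B 6 -> on_hand[A=32 B=39] avail[A=32 B=33] open={R3}
Step 6: commit R3 -> on_hand[A=32 B=33] avail[A=32 B=33] open={}
Step 7: reserve R4 B 3 -> on_hand[A=32 B=33] avail[A=32 B=30] open={R4}
Step 8: cancel R4 -> on_hand[A=32 B=33] avail[A=32 B=33] open={}
Step 9: reserve R5 A 2 -> on_hand[A=32 B=33] avail[A=30 B=33] open={R5}
Step 10: reserve R6 A 7 -> on_hand[A=32 B=33] avail[A=23 B=33] open={R5,R6}
Step 11: commit R6 -> on_hand[A=25 B=33] avail[A=23 B=33] open={R5}
Step 12: cancel R5 -> on_hand[A=25 B=33] avail[A=25 B=33] open={}
Step 13: reserve R7 B 4 -> on_hand[A=25 B=33] avail[A=25 B=29] open={R7}
Step 14: commit R7 -> on_hand[A=25 B=29] avail[A=25 B=29] open={}
Step 15: reserve R8 A 8 -> on_hand[A=25 B=29] avail[A=17 B=29] open={R8}
Final available[A] = 17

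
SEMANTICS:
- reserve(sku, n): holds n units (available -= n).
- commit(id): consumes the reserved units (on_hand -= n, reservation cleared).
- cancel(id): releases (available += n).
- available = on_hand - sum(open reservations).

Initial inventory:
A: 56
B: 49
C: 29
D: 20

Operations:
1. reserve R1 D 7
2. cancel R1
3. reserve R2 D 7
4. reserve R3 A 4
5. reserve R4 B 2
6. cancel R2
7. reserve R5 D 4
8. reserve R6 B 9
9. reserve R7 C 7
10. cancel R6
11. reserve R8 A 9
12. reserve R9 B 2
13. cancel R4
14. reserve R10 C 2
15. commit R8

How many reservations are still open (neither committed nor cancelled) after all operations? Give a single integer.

Step 1: reserve R1 D 7 -> on_hand[A=56 B=49 C=29 D=20] avail[A=56 B=49 C=29 D=13] open={R1}
Step 2: cancel R1 -> on_hand[A=56 B=49 C=29 D=20] avail[A=56 B=49 C=29 D=20] open={}
Step 3: reserve R2 D 7 -> on_hand[A=56 B=49 C=29 D=20] avail[A=56 B=49 C=29 D=13] open={R2}
Step 4: reserve R3 A 4 -> on_hand[A=56 B=49 C=29 D=20] avail[A=52 B=49 C=29 D=13] open={R2,R3}
Step 5: reserve R4 B 2 -> on_hand[A=56 B=49 C=29 D=20] avail[A=52 B=47 C=29 D=13] open={R2,R3,R4}
Step 6: cancel R2 -> on_hand[A=56 B=49 C=29 D=20] avail[A=52 B=47 C=29 D=20] open={R3,R4}
Step 7: reserve R5 D 4 -> on_hand[A=56 B=49 C=29 D=20] avail[A=52 B=47 C=29 D=16] open={R3,R4,R5}
Step 8: reserve R6 B 9 -> on_hand[A=56 B=49 C=29 D=20] avail[A=52 B=38 C=29 D=16] open={R3,R4,R5,R6}
Step 9: reserve R7 C 7 -> on_hand[A=56 B=49 C=29 D=20] avail[A=52 B=38 C=22 D=16] open={R3,R4,R5,R6,R7}
Step 10: cancel R6 -> on_hand[A=56 B=49 C=29 D=20] avail[A=52 B=47 C=22 D=16] open={R3,R4,R5,R7}
Step 11: reserve R8 A 9 -> on_hand[A=56 B=49 C=29 D=20] avail[A=43 B=47 C=22 D=16] open={R3,R4,R5,R7,R8}
Step 12: reserve R9 B 2 -> on_hand[A=56 B=49 C=29 D=20] avail[A=43 B=45 C=22 D=16] open={R3,R4,R5,R7,R8,R9}
Step 13: cancel R4 -> on_hand[A=56 B=49 C=29 D=20] avail[A=43 B=47 C=22 D=16] open={R3,R5,R7,R8,R9}
Step 14: reserve R10 C 2 -> on_hand[A=56 B=49 C=29 D=20] avail[A=43 B=47 C=20 D=16] open={R10,R3,R5,R7,R8,R9}
Step 15: commit R8 -> on_hand[A=47 B=49 C=29 D=20] avail[A=43 B=47 C=20 D=16] open={R10,R3,R5,R7,R9}
Open reservations: ['R10', 'R3', 'R5', 'R7', 'R9'] -> 5

Answer: 5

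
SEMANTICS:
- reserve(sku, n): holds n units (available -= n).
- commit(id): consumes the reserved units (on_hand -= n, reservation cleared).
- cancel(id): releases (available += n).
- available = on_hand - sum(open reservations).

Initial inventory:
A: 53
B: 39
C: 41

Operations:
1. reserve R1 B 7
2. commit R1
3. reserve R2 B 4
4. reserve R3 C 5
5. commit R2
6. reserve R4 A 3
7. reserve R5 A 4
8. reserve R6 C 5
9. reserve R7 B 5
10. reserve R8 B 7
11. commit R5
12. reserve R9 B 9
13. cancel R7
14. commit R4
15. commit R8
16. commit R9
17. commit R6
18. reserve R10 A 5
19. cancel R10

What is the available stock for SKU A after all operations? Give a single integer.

Step 1: reserve R1 B 7 -> on_hand[A=53 B=39 C=41] avail[A=53 B=32 C=41] open={R1}
Step 2: commit R1 -> on_hand[A=53 B=32 C=41] avail[A=53 B=32 C=41] open={}
Step 3: reserve R2 B 4 -> on_hand[A=53 B=32 C=41] avail[A=53 B=28 C=41] open={R2}
Step 4: reserve R3 C 5 -> on_hand[A=53 B=32 C=41] avail[A=53 B=28 C=36] open={R2,R3}
Step 5: commit R2 -> on_hand[A=53 B=28 C=41] avail[A=53 B=28 C=36] open={R3}
Step 6: reserve R4 A 3 -> on_hand[A=53 B=28 C=41] avail[A=50 B=28 C=36] open={R3,R4}
Step 7: reserve R5 A 4 -> on_hand[A=53 B=28 C=41] avail[A=46 B=28 C=36] open={R3,R4,R5}
Step 8: reserve R6 C 5 -> on_hand[A=53 B=28 C=41] avail[A=46 B=28 C=31] open={R3,R4,R5,R6}
Step 9: reserve R7 B 5 -> on_hand[A=53 B=28 C=41] avail[A=46 B=23 C=31] open={R3,R4,R5,R6,R7}
Step 10: reserve R8 B 7 -> on_hand[A=53 B=28 C=41] avail[A=46 B=16 C=31] open={R3,R4,R5,R6,R7,R8}
Step 11: commit R5 -> on_hand[A=49 B=28 C=41] avail[A=46 B=16 C=31] open={R3,R4,R6,R7,R8}
Step 12: reserve R9 B 9 -> on_hand[A=49 B=28 C=41] avail[A=46 B=7 C=31] open={R3,R4,R6,R7,R8,R9}
Step 13: cancel R7 -> on_hand[A=49 B=28 C=41] avail[A=46 B=12 C=31] open={R3,R4,R6,R8,R9}
Step 14: commit R4 -> on_hand[A=46 B=28 C=41] avail[A=46 B=12 C=31] open={R3,R6,R8,R9}
Step 15: commit R8 -> on_hand[A=46 B=21 C=41] avail[A=46 B=12 C=31] open={R3,R6,R9}
Step 16: commit R9 -> on_hand[A=46 B=12 C=41] avail[A=46 B=12 C=31] open={R3,R6}
Step 17: commit R6 -> on_hand[A=46 B=12 C=36] avail[A=46 B=12 C=31] open={R3}
Step 18: reserve R10 A 5 -> on_hand[A=46 B=12 C=36] avail[A=41 B=12 C=31] open={R10,R3}
Step 19: cancel R10 -> on_hand[A=46 B=12 C=36] avail[A=46 B=12 C=31] open={R3}
Final available[A] = 46

Answer: 46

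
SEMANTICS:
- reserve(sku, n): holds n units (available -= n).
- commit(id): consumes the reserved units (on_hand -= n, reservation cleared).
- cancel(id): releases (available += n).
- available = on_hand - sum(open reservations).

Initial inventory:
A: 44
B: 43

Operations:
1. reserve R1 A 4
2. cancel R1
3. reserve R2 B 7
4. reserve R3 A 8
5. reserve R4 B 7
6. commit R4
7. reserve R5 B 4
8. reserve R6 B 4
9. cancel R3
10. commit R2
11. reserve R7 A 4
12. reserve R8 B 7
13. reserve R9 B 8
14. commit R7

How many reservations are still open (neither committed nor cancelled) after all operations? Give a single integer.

Answer: 4

Derivation:
Step 1: reserve R1 A 4 -> on_hand[A=44 B=43] avail[A=40 B=43] open={R1}
Step 2: cancel R1 -> on_hand[A=44 B=43] avail[A=44 B=43] open={}
Step 3: reserve R2 B 7 -> on_hand[A=44 B=43] avail[A=44 B=36] open={R2}
Step 4: reserve R3 A 8 -> on_hand[A=44 B=43] avail[A=36 B=36] open={R2,R3}
Step 5: reserve R4 B 7 -> on_hand[A=44 B=43] avail[A=36 B=29] open={R2,R3,R4}
Step 6: commit R4 -> on_hand[A=44 B=36] avail[A=36 B=29] open={R2,R3}
Step 7: reserve R5 B 4 -> on_hand[A=44 B=36] avail[A=36 B=25] open={R2,R3,R5}
Step 8: reserve R6 B 4 -> on_hand[A=44 B=36] avail[A=36 B=21] open={R2,R3,R5,R6}
Step 9: cancel R3 -> on_hand[A=44 B=36] avail[A=44 B=21] open={R2,R5,R6}
Step 10: commit R2 -> on_hand[A=44 B=29] avail[A=44 B=21] open={R5,R6}
Step 11: reserve R7 A 4 -> on_hand[A=44 B=29] avail[A=40 B=21] open={R5,R6,R7}
Step 12: reserve R8 B 7 -> on_hand[A=44 B=29] avail[A=40 B=14] open={R5,R6,R7,R8}
Step 13: reserve R9 B 8 -> on_hand[A=44 B=29] avail[A=40 B=6] open={R5,R6,R7,R8,R9}
Step 14: commit R7 -> on_hand[A=40 B=29] avail[A=40 B=6] open={R5,R6,R8,R9}
Open reservations: ['R5', 'R6', 'R8', 'R9'] -> 4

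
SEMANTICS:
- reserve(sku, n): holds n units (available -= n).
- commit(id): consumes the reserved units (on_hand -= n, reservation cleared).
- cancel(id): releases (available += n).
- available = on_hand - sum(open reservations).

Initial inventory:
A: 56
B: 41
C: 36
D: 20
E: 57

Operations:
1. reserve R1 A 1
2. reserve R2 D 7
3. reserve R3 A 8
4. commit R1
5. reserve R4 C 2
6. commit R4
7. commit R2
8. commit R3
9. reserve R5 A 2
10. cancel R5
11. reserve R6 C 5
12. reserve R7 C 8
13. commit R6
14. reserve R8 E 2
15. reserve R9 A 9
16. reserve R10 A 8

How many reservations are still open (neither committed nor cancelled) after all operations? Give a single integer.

Answer: 4

Derivation:
Step 1: reserve R1 A 1 -> on_hand[A=56 B=41 C=36 D=20 E=57] avail[A=55 B=41 C=36 D=20 E=57] open={R1}
Step 2: reserve R2 D 7 -> on_hand[A=56 B=41 C=36 D=20 E=57] avail[A=55 B=41 C=36 D=13 E=57] open={R1,R2}
Step 3: reserve R3 A 8 -> on_hand[A=56 B=41 C=36 D=20 E=57] avail[A=47 B=41 C=36 D=13 E=57] open={R1,R2,R3}
Step 4: commit R1 -> on_hand[A=55 B=41 C=36 D=20 E=57] avail[A=47 B=41 C=36 D=13 E=57] open={R2,R3}
Step 5: reserve R4 C 2 -> on_hand[A=55 B=41 C=36 D=20 E=57] avail[A=47 B=41 C=34 D=13 E=57] open={R2,R3,R4}
Step 6: commit R4 -> on_hand[A=55 B=41 C=34 D=20 E=57] avail[A=47 B=41 C=34 D=13 E=57] open={R2,R3}
Step 7: commit R2 -> on_hand[A=55 B=41 C=34 D=13 E=57] avail[A=47 B=41 C=34 D=13 E=57] open={R3}
Step 8: commit R3 -> on_hand[A=47 B=41 C=34 D=13 E=57] avail[A=47 B=41 C=34 D=13 E=57] open={}
Step 9: reserve R5 A 2 -> on_hand[A=47 B=41 C=34 D=13 E=57] avail[A=45 B=41 C=34 D=13 E=57] open={R5}
Step 10: cancel R5 -> on_hand[A=47 B=41 C=34 D=13 E=57] avail[A=47 B=41 C=34 D=13 E=57] open={}
Step 11: reserve R6 C 5 -> on_hand[A=47 B=41 C=34 D=13 E=57] avail[A=47 B=41 C=29 D=13 E=57] open={R6}
Step 12: reserve R7 C 8 -> on_hand[A=47 B=41 C=34 D=13 E=57] avail[A=47 B=41 C=21 D=13 E=57] open={R6,R7}
Step 13: commit R6 -> on_hand[A=47 B=41 C=29 D=13 E=57] avail[A=47 B=41 C=21 D=13 E=57] open={R7}
Step 14: reserve R8 E 2 -> on_hand[A=47 B=41 C=29 D=13 E=57] avail[A=47 B=41 C=21 D=13 E=55] open={R7,R8}
Step 15: reserve R9 A 9 -> on_hand[A=47 B=41 C=29 D=13 E=57] avail[A=38 B=41 C=21 D=13 E=55] open={R7,R8,R9}
Step 16: reserve R10 A 8 -> on_hand[A=47 B=41 C=29 D=13 E=57] avail[A=30 B=41 C=21 D=13 E=55] open={R10,R7,R8,R9}
Open reservations: ['R10', 'R7', 'R8', 'R9'] -> 4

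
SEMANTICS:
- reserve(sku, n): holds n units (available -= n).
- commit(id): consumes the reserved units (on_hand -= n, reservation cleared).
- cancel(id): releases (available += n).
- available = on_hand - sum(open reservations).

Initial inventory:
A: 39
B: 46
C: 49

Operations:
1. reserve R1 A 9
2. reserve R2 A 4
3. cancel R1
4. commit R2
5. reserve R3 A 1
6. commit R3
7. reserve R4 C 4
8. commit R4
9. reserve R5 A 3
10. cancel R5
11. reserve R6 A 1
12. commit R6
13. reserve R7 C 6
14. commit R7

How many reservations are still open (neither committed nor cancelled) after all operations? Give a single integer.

Step 1: reserve R1 A 9 -> on_hand[A=39 B=46 C=49] avail[A=30 B=46 C=49] open={R1}
Step 2: reserve R2 A 4 -> on_hand[A=39 B=46 C=49] avail[A=26 B=46 C=49] open={R1,R2}
Step 3: cancel R1 -> on_hand[A=39 B=46 C=49] avail[A=35 B=46 C=49] open={R2}
Step 4: commit R2 -> on_hand[A=35 B=46 C=49] avail[A=35 B=46 C=49] open={}
Step 5: reserve R3 A 1 -> on_hand[A=35 B=46 C=49] avail[A=34 B=46 C=49] open={R3}
Step 6: commit R3 -> on_hand[A=34 B=46 C=49] avail[A=34 B=46 C=49] open={}
Step 7: reserve R4 C 4 -> on_hand[A=34 B=46 C=49] avail[A=34 B=46 C=45] open={R4}
Step 8: commit R4 -> on_hand[A=34 B=46 C=45] avail[A=34 B=46 C=45] open={}
Step 9: reserve R5 A 3 -> on_hand[A=34 B=46 C=45] avail[A=31 B=46 C=45] open={R5}
Step 10: cancel R5 -> on_hand[A=34 B=46 C=45] avail[A=34 B=46 C=45] open={}
Step 11: reserve R6 A 1 -> on_hand[A=34 B=46 C=45] avail[A=33 B=46 C=45] open={R6}
Step 12: commit R6 -> on_hand[A=33 B=46 C=45] avail[A=33 B=46 C=45] open={}
Step 13: reserve R7 C 6 -> on_hand[A=33 B=46 C=45] avail[A=33 B=46 C=39] open={R7}
Step 14: commit R7 -> on_hand[A=33 B=46 C=39] avail[A=33 B=46 C=39] open={}
Open reservations: [] -> 0

Answer: 0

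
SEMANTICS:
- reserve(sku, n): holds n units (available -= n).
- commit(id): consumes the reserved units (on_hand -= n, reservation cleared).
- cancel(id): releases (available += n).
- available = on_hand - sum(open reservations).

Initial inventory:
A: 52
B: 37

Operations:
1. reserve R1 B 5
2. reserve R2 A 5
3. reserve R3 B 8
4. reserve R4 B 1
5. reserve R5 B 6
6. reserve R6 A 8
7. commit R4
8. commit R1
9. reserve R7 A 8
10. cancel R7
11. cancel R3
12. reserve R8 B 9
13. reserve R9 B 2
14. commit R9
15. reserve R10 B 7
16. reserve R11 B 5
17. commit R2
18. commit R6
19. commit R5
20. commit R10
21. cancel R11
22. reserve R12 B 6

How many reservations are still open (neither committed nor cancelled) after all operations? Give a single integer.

Answer: 2

Derivation:
Step 1: reserve R1 B 5 -> on_hand[A=52 B=37] avail[A=52 B=32] open={R1}
Step 2: reserve R2 A 5 -> on_hand[A=52 B=37] avail[A=47 B=32] open={R1,R2}
Step 3: reserve R3 B 8 -> on_hand[A=52 B=37] avail[A=47 B=24] open={R1,R2,R3}
Step 4: reserve R4 B 1 -> on_hand[A=52 B=37] avail[A=47 B=23] open={R1,R2,R3,R4}
Step 5: reserve R5 B 6 -> on_hand[A=52 B=37] avail[A=47 B=17] open={R1,R2,R3,R4,R5}
Step 6: reserve R6 A 8 -> on_hand[A=52 B=37] avail[A=39 B=17] open={R1,R2,R3,R4,R5,R6}
Step 7: commit R4 -> on_hand[A=52 B=36] avail[A=39 B=17] open={R1,R2,R3,R5,R6}
Step 8: commit R1 -> on_hand[A=52 B=31] avail[A=39 B=17] open={R2,R3,R5,R6}
Step 9: reserve R7 A 8 -> on_hand[A=52 B=31] avail[A=31 B=17] open={R2,R3,R5,R6,R7}
Step 10: cancel R7 -> on_hand[A=52 B=31] avail[A=39 B=17] open={R2,R3,R5,R6}
Step 11: cancel R3 -> on_hand[A=52 B=31] avail[A=39 B=25] open={R2,R5,R6}
Step 12: reserve R8 B 9 -> on_hand[A=52 B=31] avail[A=39 B=16] open={R2,R5,R6,R8}
Step 13: reserve R9 B 2 -> on_hand[A=52 B=31] avail[A=39 B=14] open={R2,R5,R6,R8,R9}
Step 14: commit R9 -> on_hand[A=52 B=29] avail[A=39 B=14] open={R2,R5,R6,R8}
Step 15: reserve R10 B 7 -> on_hand[A=52 B=29] avail[A=39 B=7] open={R10,R2,R5,R6,R8}
Step 16: reserve R11 B 5 -> on_hand[A=52 B=29] avail[A=39 B=2] open={R10,R11,R2,R5,R6,R8}
Step 17: commit R2 -> on_hand[A=47 B=29] avail[A=39 B=2] open={R10,R11,R5,R6,R8}
Step 18: commit R6 -> on_hand[A=39 B=29] avail[A=39 B=2] open={R10,R11,R5,R8}
Step 19: commit R5 -> on_hand[A=39 B=23] avail[A=39 B=2] open={R10,R11,R8}
Step 20: commit R10 -> on_hand[A=39 B=16] avail[A=39 B=2] open={R11,R8}
Step 21: cancel R11 -> on_hand[A=39 B=16] avail[A=39 B=7] open={R8}
Step 22: reserve R12 B 6 -> on_hand[A=39 B=16] avail[A=39 B=1] open={R12,R8}
Open reservations: ['R12', 'R8'] -> 2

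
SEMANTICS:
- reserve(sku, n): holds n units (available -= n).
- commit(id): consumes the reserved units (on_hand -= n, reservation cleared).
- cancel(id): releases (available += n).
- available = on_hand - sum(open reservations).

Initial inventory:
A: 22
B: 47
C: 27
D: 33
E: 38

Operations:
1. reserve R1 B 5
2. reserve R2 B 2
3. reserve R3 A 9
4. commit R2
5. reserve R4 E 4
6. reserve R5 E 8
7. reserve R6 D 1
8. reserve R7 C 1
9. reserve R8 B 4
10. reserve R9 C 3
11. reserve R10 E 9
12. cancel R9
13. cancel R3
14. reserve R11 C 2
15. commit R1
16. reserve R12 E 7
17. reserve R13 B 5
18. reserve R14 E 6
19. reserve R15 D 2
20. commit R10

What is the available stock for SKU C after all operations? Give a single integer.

Answer: 24

Derivation:
Step 1: reserve R1 B 5 -> on_hand[A=22 B=47 C=27 D=33 E=38] avail[A=22 B=42 C=27 D=33 E=38] open={R1}
Step 2: reserve R2 B 2 -> on_hand[A=22 B=47 C=27 D=33 E=38] avail[A=22 B=40 C=27 D=33 E=38] open={R1,R2}
Step 3: reserve R3 A 9 -> on_hand[A=22 B=47 C=27 D=33 E=38] avail[A=13 B=40 C=27 D=33 E=38] open={R1,R2,R3}
Step 4: commit R2 -> on_hand[A=22 B=45 C=27 D=33 E=38] avail[A=13 B=40 C=27 D=33 E=38] open={R1,R3}
Step 5: reserve R4 E 4 -> on_hand[A=22 B=45 C=27 D=33 E=38] avail[A=13 B=40 C=27 D=33 E=34] open={R1,R3,R4}
Step 6: reserve R5 E 8 -> on_hand[A=22 B=45 C=27 D=33 E=38] avail[A=13 B=40 C=27 D=33 E=26] open={R1,R3,R4,R5}
Step 7: reserve R6 D 1 -> on_hand[A=22 B=45 C=27 D=33 E=38] avail[A=13 B=40 C=27 D=32 E=26] open={R1,R3,R4,R5,R6}
Step 8: reserve R7 C 1 -> on_hand[A=22 B=45 C=27 D=33 E=38] avail[A=13 B=40 C=26 D=32 E=26] open={R1,R3,R4,R5,R6,R7}
Step 9: reserve R8 B 4 -> on_hand[A=22 B=45 C=27 D=33 E=38] avail[A=13 B=36 C=26 D=32 E=26] open={R1,R3,R4,R5,R6,R7,R8}
Step 10: reserve R9 C 3 -> on_hand[A=22 B=45 C=27 D=33 E=38] avail[A=13 B=36 C=23 D=32 E=26] open={R1,R3,R4,R5,R6,R7,R8,R9}
Step 11: reserve R10 E 9 -> on_hand[A=22 B=45 C=27 D=33 E=38] avail[A=13 B=36 C=23 D=32 E=17] open={R1,R10,R3,R4,R5,R6,R7,R8,R9}
Step 12: cancel R9 -> on_hand[A=22 B=45 C=27 D=33 E=38] avail[A=13 B=36 C=26 D=32 E=17] open={R1,R10,R3,R4,R5,R6,R7,R8}
Step 13: cancel R3 -> on_hand[A=22 B=45 C=27 D=33 E=38] avail[A=22 B=36 C=26 D=32 E=17] open={R1,R10,R4,R5,R6,R7,R8}
Step 14: reserve R11 C 2 -> on_hand[A=22 B=45 C=27 D=33 E=38] avail[A=22 B=36 C=24 D=32 E=17] open={R1,R10,R11,R4,R5,R6,R7,R8}
Step 15: commit R1 -> on_hand[A=22 B=40 C=27 D=33 E=38] avail[A=22 B=36 C=24 D=32 E=17] open={R10,R11,R4,R5,R6,R7,R8}
Step 16: reserve R12 E 7 -> on_hand[A=22 B=40 C=27 D=33 E=38] avail[A=22 B=36 C=24 D=32 E=10] open={R10,R11,R12,R4,R5,R6,R7,R8}
Step 17: reserve R13 B 5 -> on_hand[A=22 B=40 C=27 D=33 E=38] avail[A=22 B=31 C=24 D=32 E=10] open={R10,R11,R12,R13,R4,R5,R6,R7,R8}
Step 18: reserve R14 E 6 -> on_hand[A=22 B=40 C=27 D=33 E=38] avail[A=22 B=31 C=24 D=32 E=4] open={R10,R11,R12,R13,R14,R4,R5,R6,R7,R8}
Step 19: reserve R15 D 2 -> on_hand[A=22 B=40 C=27 D=33 E=38] avail[A=22 B=31 C=24 D=30 E=4] open={R10,R11,R12,R13,R14,R15,R4,R5,R6,R7,R8}
Step 20: commit R10 -> on_hand[A=22 B=40 C=27 D=33 E=29] avail[A=22 B=31 C=24 D=30 E=4] open={R11,R12,R13,R14,R15,R4,R5,R6,R7,R8}
Final available[C] = 24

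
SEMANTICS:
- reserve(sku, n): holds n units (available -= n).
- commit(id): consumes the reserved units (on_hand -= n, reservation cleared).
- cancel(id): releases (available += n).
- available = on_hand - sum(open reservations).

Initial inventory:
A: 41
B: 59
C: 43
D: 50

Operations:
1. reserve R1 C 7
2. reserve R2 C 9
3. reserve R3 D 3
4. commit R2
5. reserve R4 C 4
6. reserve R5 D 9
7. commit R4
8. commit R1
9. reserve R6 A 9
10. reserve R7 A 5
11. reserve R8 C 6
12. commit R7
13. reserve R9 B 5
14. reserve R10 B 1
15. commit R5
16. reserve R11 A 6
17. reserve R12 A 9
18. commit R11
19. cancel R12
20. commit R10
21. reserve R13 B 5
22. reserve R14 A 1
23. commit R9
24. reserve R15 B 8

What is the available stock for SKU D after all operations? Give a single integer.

Step 1: reserve R1 C 7 -> on_hand[A=41 B=59 C=43 D=50] avail[A=41 B=59 C=36 D=50] open={R1}
Step 2: reserve R2 C 9 -> on_hand[A=41 B=59 C=43 D=50] avail[A=41 B=59 C=27 D=50] open={R1,R2}
Step 3: reserve R3 D 3 -> on_hand[A=41 B=59 C=43 D=50] avail[A=41 B=59 C=27 D=47] open={R1,R2,R3}
Step 4: commit R2 -> on_hand[A=41 B=59 C=34 D=50] avail[A=41 B=59 C=27 D=47] open={R1,R3}
Step 5: reserve R4 C 4 -> on_hand[A=41 B=59 C=34 D=50] avail[A=41 B=59 C=23 D=47] open={R1,R3,R4}
Step 6: reserve R5 D 9 -> on_hand[A=41 B=59 C=34 D=50] avail[A=41 B=59 C=23 D=38] open={R1,R3,R4,R5}
Step 7: commit R4 -> on_hand[A=41 B=59 C=30 D=50] avail[A=41 B=59 C=23 D=38] open={R1,R3,R5}
Step 8: commit R1 -> on_hand[A=41 B=59 C=23 D=50] avail[A=41 B=59 C=23 D=38] open={R3,R5}
Step 9: reserve R6 A 9 -> on_hand[A=41 B=59 C=23 D=50] avail[A=32 B=59 C=23 D=38] open={R3,R5,R6}
Step 10: reserve R7 A 5 -> on_hand[A=41 B=59 C=23 D=50] avail[A=27 B=59 C=23 D=38] open={R3,R5,R6,R7}
Step 11: reserve R8 C 6 -> on_hand[A=41 B=59 C=23 D=50] avail[A=27 B=59 C=17 D=38] open={R3,R5,R6,R7,R8}
Step 12: commit R7 -> on_hand[A=36 B=59 C=23 D=50] avail[A=27 B=59 C=17 D=38] open={R3,R5,R6,R8}
Step 13: reserve R9 B 5 -> on_hand[A=36 B=59 C=23 D=50] avail[A=27 B=54 C=17 D=38] open={R3,R5,R6,R8,R9}
Step 14: reserve R10 B 1 -> on_hand[A=36 B=59 C=23 D=50] avail[A=27 B=53 C=17 D=38] open={R10,R3,R5,R6,R8,R9}
Step 15: commit R5 -> on_hand[A=36 B=59 C=23 D=41] avail[A=27 B=53 C=17 D=38] open={R10,R3,R6,R8,R9}
Step 16: reserve R11 A 6 -> on_hand[A=36 B=59 C=23 D=41] avail[A=21 B=53 C=17 D=38] open={R10,R11,R3,R6,R8,R9}
Step 17: reserve R12 A 9 -> on_hand[A=36 B=59 C=23 D=41] avail[A=12 B=53 C=17 D=38] open={R10,R11,R12,R3,R6,R8,R9}
Step 18: commit R11 -> on_hand[A=30 B=59 C=23 D=41] avail[A=12 B=53 C=17 D=38] open={R10,R12,R3,R6,R8,R9}
Step 19: cancel R12 -> on_hand[A=30 B=59 C=23 D=41] avail[A=21 B=53 C=17 D=38] open={R10,R3,R6,R8,R9}
Step 20: commit R10 -> on_hand[A=30 B=58 C=23 D=41] avail[A=21 B=53 C=17 D=38] open={R3,R6,R8,R9}
Step 21: reserve R13 B 5 -> on_hand[A=30 B=58 C=23 D=41] avail[A=21 B=48 C=17 D=38] open={R13,R3,R6,R8,R9}
Step 22: reserve R14 A 1 -> on_hand[A=30 B=58 C=23 D=41] avail[A=20 B=48 C=17 D=38] open={R13,R14,R3,R6,R8,R9}
Step 23: commit R9 -> on_hand[A=30 B=53 C=23 D=41] avail[A=20 B=48 C=17 D=38] open={R13,R14,R3,R6,R8}
Step 24: reserve R15 B 8 -> on_hand[A=30 B=53 C=23 D=41] avail[A=20 B=40 C=17 D=38] open={R13,R14,R15,R3,R6,R8}
Final available[D] = 38

Answer: 38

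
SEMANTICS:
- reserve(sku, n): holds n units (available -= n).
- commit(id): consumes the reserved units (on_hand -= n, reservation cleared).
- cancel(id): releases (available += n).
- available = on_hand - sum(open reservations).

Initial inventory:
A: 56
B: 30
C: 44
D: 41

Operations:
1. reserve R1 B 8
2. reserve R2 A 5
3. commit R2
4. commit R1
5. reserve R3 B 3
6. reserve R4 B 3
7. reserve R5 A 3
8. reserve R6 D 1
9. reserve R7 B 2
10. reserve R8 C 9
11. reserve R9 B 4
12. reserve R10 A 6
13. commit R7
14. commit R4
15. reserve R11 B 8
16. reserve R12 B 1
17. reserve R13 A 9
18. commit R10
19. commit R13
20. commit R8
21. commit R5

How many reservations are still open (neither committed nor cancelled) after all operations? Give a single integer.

Step 1: reserve R1 B 8 -> on_hand[A=56 B=30 C=44 D=41] avail[A=56 B=22 C=44 D=41] open={R1}
Step 2: reserve R2 A 5 -> on_hand[A=56 B=30 C=44 D=41] avail[A=51 B=22 C=44 D=41] open={R1,R2}
Step 3: commit R2 -> on_hand[A=51 B=30 C=44 D=41] avail[A=51 B=22 C=44 D=41] open={R1}
Step 4: commit R1 -> on_hand[A=51 B=22 C=44 D=41] avail[A=51 B=22 C=44 D=41] open={}
Step 5: reserve R3 B 3 -> on_hand[A=51 B=22 C=44 D=41] avail[A=51 B=19 C=44 D=41] open={R3}
Step 6: reserve R4 B 3 -> on_hand[A=51 B=22 C=44 D=41] avail[A=51 B=16 C=44 D=41] open={R3,R4}
Step 7: reserve R5 A 3 -> on_hand[A=51 B=22 C=44 D=41] avail[A=48 B=16 C=44 D=41] open={R3,R4,R5}
Step 8: reserve R6 D 1 -> on_hand[A=51 B=22 C=44 D=41] avail[A=48 B=16 C=44 D=40] open={R3,R4,R5,R6}
Step 9: reserve R7 B 2 -> on_hand[A=51 B=22 C=44 D=41] avail[A=48 B=14 C=44 D=40] open={R3,R4,R5,R6,R7}
Step 10: reserve R8 C 9 -> on_hand[A=51 B=22 C=44 D=41] avail[A=48 B=14 C=35 D=40] open={R3,R4,R5,R6,R7,R8}
Step 11: reserve R9 B 4 -> on_hand[A=51 B=22 C=44 D=41] avail[A=48 B=10 C=35 D=40] open={R3,R4,R5,R6,R7,R8,R9}
Step 12: reserve R10 A 6 -> on_hand[A=51 B=22 C=44 D=41] avail[A=42 B=10 C=35 D=40] open={R10,R3,R4,R5,R6,R7,R8,R9}
Step 13: commit R7 -> on_hand[A=51 B=20 C=44 D=41] avail[A=42 B=10 C=35 D=40] open={R10,R3,R4,R5,R6,R8,R9}
Step 14: commit R4 -> on_hand[A=51 B=17 C=44 D=41] avail[A=42 B=10 C=35 D=40] open={R10,R3,R5,R6,R8,R9}
Step 15: reserve R11 B 8 -> on_hand[A=51 B=17 C=44 D=41] avail[A=42 B=2 C=35 D=40] open={R10,R11,R3,R5,R6,R8,R9}
Step 16: reserve R12 B 1 -> on_hand[A=51 B=17 C=44 D=41] avail[A=42 B=1 C=35 D=40] open={R10,R11,R12,R3,R5,R6,R8,R9}
Step 17: reserve R13 A 9 -> on_hand[A=51 B=17 C=44 D=41] avail[A=33 B=1 C=35 D=40] open={R10,R11,R12,R13,R3,R5,R6,R8,R9}
Step 18: commit R10 -> on_hand[A=45 B=17 C=44 D=41] avail[A=33 B=1 C=35 D=40] open={R11,R12,R13,R3,R5,R6,R8,R9}
Step 19: commit R13 -> on_hand[A=36 B=17 C=44 D=41] avail[A=33 B=1 C=35 D=40] open={R11,R12,R3,R5,R6,R8,R9}
Step 20: commit R8 -> on_hand[A=36 B=17 C=35 D=41] avail[A=33 B=1 C=35 D=40] open={R11,R12,R3,R5,R6,R9}
Step 21: commit R5 -> on_hand[A=33 B=17 C=35 D=41] avail[A=33 B=1 C=35 D=40] open={R11,R12,R3,R6,R9}
Open reservations: ['R11', 'R12', 'R3', 'R6', 'R9'] -> 5

Answer: 5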